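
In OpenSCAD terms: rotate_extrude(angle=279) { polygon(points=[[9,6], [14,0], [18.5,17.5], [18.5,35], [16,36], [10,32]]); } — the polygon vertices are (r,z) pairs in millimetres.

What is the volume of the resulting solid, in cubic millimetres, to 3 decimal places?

Volume = 17275.454 mm³

Profile (r,z), 6 vertices: (9,6) (14,0) (18.5,17.5) (18.5,35) (16,36) (10,32)
edge 0: (9,6)→(14,0)  cross = 9·0 − 14·6 = -84.0000; (r_i+r_j)·cross = 23·-84.0000 = -1932.0000
edge 1: (14,0)→(18.5,17.5)  cross = 14·17.5 − 18.5·0 = 245.0000; (r_i+r_j)·cross = 32.5·245.0000 = 7962.5000
edge 2: (18.5,17.5)→(18.5,35)  cross = 18.5·35 − 18.5·17.5 = 323.7500; (r_i+r_j)·cross = 37·323.7500 = 11978.7500
edge 3: (18.5,35)→(16,36)  cross = 18.5·36 − 16·35 = 106.0000; (r_i+r_j)·cross = 34.5·106.0000 = 3657.0000
edge 4: (16,36)→(10,32)  cross = 16·32 − 10·36 = 152.0000; (r_i+r_j)·cross = 26·152.0000 = 3952.0000
edge 5: (10,32)→(9,6)  cross = 10·6 − 9·32 = -228.0000; (r_i+r_j)·cross = 19·-228.0000 = -4332.0000
Σcross = 514.7500 → A = |Σcross|/2 = 257.3750 mm²
Σ(r_i+r_j)·cross = 21286.2500 → first moment M = |Σ|/6 = 3547.7083
R_c = M/A = 3547.7083/257.3750 = 13.7842 mm
θ = 279° = 4.869469 rad
V = θ·R_c·A = 4.869469·13.7842·257.3750 = 17275.454 mm³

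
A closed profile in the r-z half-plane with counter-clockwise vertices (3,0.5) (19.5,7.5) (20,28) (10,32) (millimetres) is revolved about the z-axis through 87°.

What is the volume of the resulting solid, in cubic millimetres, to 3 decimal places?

Volume = 6464.965 mm³

Profile (r,z), 4 vertices: (3,0.5) (19.5,7.5) (20,28) (10,32)
edge 0: (3,0.5)→(19.5,7.5)  cross = 3·7.5 − 19.5·0.5 = 12.7500; (r_i+r_j)·cross = 22.5·12.7500 = 286.8750
edge 1: (19.5,7.5)→(20,28)  cross = 19.5·28 − 20·7.5 = 396.0000; (r_i+r_j)·cross = 39.5·396.0000 = 15642.0000
edge 2: (20,28)→(10,32)  cross = 20·32 − 10·28 = 360.0000; (r_i+r_j)·cross = 30·360.0000 = 10800.0000
edge 3: (10,32)→(3,0.5)  cross = 10·0.5 − 3·32 = -91.0000; (r_i+r_j)·cross = 13·-91.0000 = -1183.0000
Σcross = 677.7500 → A = |Σcross|/2 = 338.8750 mm²
Σ(r_i+r_j)·cross = 25545.8750 → first moment M = |Σ|/6 = 4257.6458
R_c = M/A = 4257.6458/338.8750 = 12.5641 mm
θ = 87° = 1.518436 rad
V = θ·R_c·A = 1.518436·12.5641·338.8750 = 6464.965 mm³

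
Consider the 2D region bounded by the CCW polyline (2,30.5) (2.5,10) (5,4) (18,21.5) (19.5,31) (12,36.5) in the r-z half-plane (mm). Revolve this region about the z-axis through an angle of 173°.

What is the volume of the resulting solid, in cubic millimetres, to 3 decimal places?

Profile (r,z), 6 vertices: (2,30.5) (2.5,10) (5,4) (18,21.5) (19.5,31) (12,36.5)
edge 0: (2,30.5)→(2.5,10)  cross = 2·10 − 2.5·30.5 = -56.2500; (r_i+r_j)·cross = 4.5·-56.2500 = -253.1250
edge 1: (2.5,10)→(5,4)  cross = 2.5·4 − 5·10 = -40.0000; (r_i+r_j)·cross = 7.5·-40.0000 = -300.0000
edge 2: (5,4)→(18,21.5)  cross = 5·21.5 − 18·4 = 35.5000; (r_i+r_j)·cross = 23·35.5000 = 816.5000
edge 3: (18,21.5)→(19.5,31)  cross = 18·31 − 19.5·21.5 = 138.7500; (r_i+r_j)·cross = 37.5·138.7500 = 5203.1250
edge 4: (19.5,31)→(12,36.5)  cross = 19.5·36.5 − 12·31 = 339.7500; (r_i+r_j)·cross = 31.5·339.7500 = 10702.1250
edge 5: (12,36.5)→(2,30.5)  cross = 12·30.5 − 2·36.5 = 293.0000; (r_i+r_j)·cross = 14·293.0000 = 4102.0000
Σcross = 710.7500 → A = |Σcross|/2 = 355.3750 mm²
Σ(r_i+r_j)·cross = 20270.6250 → first moment M = |Σ|/6 = 3378.4375
R_c = M/A = 3378.4375/355.3750 = 9.5067 mm
θ = 173° = 3.019420 rad
V = θ·R_c·A = 3.019420·9.5067·355.3750 = 10200.920 mm³

Volume = 10200.920 mm³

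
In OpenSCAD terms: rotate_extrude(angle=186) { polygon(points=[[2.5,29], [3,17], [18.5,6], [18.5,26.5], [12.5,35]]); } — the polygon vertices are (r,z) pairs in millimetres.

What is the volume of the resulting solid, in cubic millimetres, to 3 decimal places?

Volume = 11546.863 mm³

Profile (r,z), 5 vertices: (2.5,29) (3,17) (18.5,6) (18.5,26.5) (12.5,35)
edge 0: (2.5,29)→(3,17)  cross = 2.5·17 − 3·29 = -44.5000; (r_i+r_j)·cross = 5.5·-44.5000 = -244.7500
edge 1: (3,17)→(18.5,6)  cross = 3·6 − 18.5·17 = -296.5000; (r_i+r_j)·cross = 21.5·-296.5000 = -6374.7500
edge 2: (18.5,6)→(18.5,26.5)  cross = 18.5·26.5 − 18.5·6 = 379.2500; (r_i+r_j)·cross = 37·379.2500 = 14032.2500
edge 3: (18.5,26.5)→(12.5,35)  cross = 18.5·35 − 12.5·26.5 = 316.2500; (r_i+r_j)·cross = 31·316.2500 = 9803.7500
edge 4: (12.5,35)→(2.5,29)  cross = 12.5·29 − 2.5·35 = 275.0000; (r_i+r_j)·cross = 15·275.0000 = 4125.0000
Σcross = 629.5000 → A = |Σcross|/2 = 314.7500 mm²
Σ(r_i+r_j)·cross = 21341.5000 → first moment M = |Σ|/6 = 3556.9167
R_c = M/A = 3556.9167/314.7500 = 11.3008 mm
θ = 186° = 3.246312 rad
V = θ·R_c·A = 3.246312·11.3008·314.7500 = 11546.863 mm³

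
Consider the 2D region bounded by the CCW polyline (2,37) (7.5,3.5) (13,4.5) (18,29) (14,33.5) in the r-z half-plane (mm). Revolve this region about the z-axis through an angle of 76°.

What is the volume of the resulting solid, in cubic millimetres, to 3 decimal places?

Volume = 4396.160 mm³

Profile (r,z), 5 vertices: (2,37) (7.5,3.5) (13,4.5) (18,29) (14,33.5)
edge 0: (2,37)→(7.5,3.5)  cross = 2·3.5 − 7.5·37 = -270.5000; (r_i+r_j)·cross = 9.5·-270.5000 = -2569.7500
edge 1: (7.5,3.5)→(13,4.5)  cross = 7.5·4.5 − 13·3.5 = -11.7500; (r_i+r_j)·cross = 20.5·-11.7500 = -240.8750
edge 2: (13,4.5)→(18,29)  cross = 13·29 − 18·4.5 = 296.0000; (r_i+r_j)·cross = 31·296.0000 = 9176.0000
edge 3: (18,29)→(14,33.5)  cross = 18·33.5 − 14·29 = 197.0000; (r_i+r_j)·cross = 32·197.0000 = 6304.0000
edge 4: (14,33.5)→(2,37)  cross = 14·37 − 2·33.5 = 451.0000; (r_i+r_j)·cross = 16·451.0000 = 7216.0000
Σcross = 661.7500 → A = |Σcross|/2 = 330.8750 mm²
Σ(r_i+r_j)·cross = 19885.3750 → first moment M = |Σ|/6 = 3314.2292
R_c = M/A = 3314.2292/330.8750 = 10.0166 mm
θ = 76° = 1.326450 rad
V = θ·R_c·A = 1.326450·10.0166·330.8750 = 4396.160 mm³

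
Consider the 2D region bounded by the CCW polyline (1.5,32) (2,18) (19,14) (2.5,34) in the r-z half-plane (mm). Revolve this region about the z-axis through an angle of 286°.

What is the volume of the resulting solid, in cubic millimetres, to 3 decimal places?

Volume = 5431.738 mm³

Profile (r,z), 4 vertices: (1.5,32) (2,18) (19,14) (2.5,34)
edge 0: (1.5,32)→(2,18)  cross = 1.5·18 − 2·32 = -37.0000; (r_i+r_j)·cross = 3.5·-37.0000 = -129.5000
edge 1: (2,18)→(19,14)  cross = 2·14 − 19·18 = -314.0000; (r_i+r_j)·cross = 21·-314.0000 = -6594.0000
edge 2: (19,14)→(2.5,34)  cross = 19·34 − 2.5·14 = 611.0000; (r_i+r_j)·cross = 21.5·611.0000 = 13136.5000
edge 3: (2.5,34)→(1.5,32)  cross = 2.5·32 − 1.5·34 = 29.0000; (r_i+r_j)·cross = 4·29.0000 = 116.0000
Σcross = 289.0000 → A = |Σcross|/2 = 144.5000 mm²
Σ(r_i+r_j)·cross = 6529.0000 → first moment M = |Σ|/6 = 1088.1667
R_c = M/A = 1088.1667/144.5000 = 7.5306 mm
θ = 286° = 4.991642 rad
V = θ·R_c·A = 4.991642·7.5306·144.5000 = 5431.738 mm³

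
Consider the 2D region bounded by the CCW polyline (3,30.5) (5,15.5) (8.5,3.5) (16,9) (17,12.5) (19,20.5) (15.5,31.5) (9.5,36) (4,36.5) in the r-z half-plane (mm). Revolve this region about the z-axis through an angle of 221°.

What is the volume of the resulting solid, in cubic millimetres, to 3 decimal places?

Profile (r,z), 9 vertices: (3,30.5) (5,15.5) (8.5,3.5) (16,9) (17,12.5) (19,20.5) (15.5,31.5) (9.5,36) (4,36.5)
edge 0: (3,30.5)→(5,15.5)  cross = 3·15.5 − 5·30.5 = -106.0000; (r_i+r_j)·cross = 8·-106.0000 = -848.0000
edge 1: (5,15.5)→(8.5,3.5)  cross = 5·3.5 − 8.5·15.5 = -114.2500; (r_i+r_j)·cross = 13.5·-114.2500 = -1542.3750
edge 2: (8.5,3.5)→(16,9)  cross = 8.5·9 − 16·3.5 = 20.5000; (r_i+r_j)·cross = 24.5·20.5000 = 502.2500
edge 3: (16,9)→(17,12.5)  cross = 16·12.5 − 17·9 = 47.0000; (r_i+r_j)·cross = 33·47.0000 = 1551.0000
edge 4: (17,12.5)→(19,20.5)  cross = 17·20.5 − 19·12.5 = 111.0000; (r_i+r_j)·cross = 36·111.0000 = 3996.0000
edge 5: (19,20.5)→(15.5,31.5)  cross = 19·31.5 − 15.5·20.5 = 280.7500; (r_i+r_j)·cross = 34.5·280.7500 = 9685.8750
edge 6: (15.5,31.5)→(9.5,36)  cross = 15.5·36 − 9.5·31.5 = 258.7500; (r_i+r_j)·cross = 25·258.7500 = 6468.7500
edge 7: (9.5,36)→(4,36.5)  cross = 9.5·36.5 − 4·36 = 202.7500; (r_i+r_j)·cross = 13.5·202.7500 = 2737.1250
edge 8: (4,36.5)→(3,30.5)  cross = 4·30.5 − 3·36.5 = 12.5000; (r_i+r_j)·cross = 7·12.5000 = 87.5000
Σcross = 713.0000 → A = |Σcross|/2 = 356.5000 mm²
Σ(r_i+r_j)·cross = 22638.1250 → first moment M = |Σ|/6 = 3773.0208
R_c = M/A = 3773.0208/356.5000 = 10.5835 mm
θ = 221° = 3.857178 rad
V = θ·R_c·A = 3.857178·10.5835·356.5000 = 14553.212 mm³

Volume = 14553.212 mm³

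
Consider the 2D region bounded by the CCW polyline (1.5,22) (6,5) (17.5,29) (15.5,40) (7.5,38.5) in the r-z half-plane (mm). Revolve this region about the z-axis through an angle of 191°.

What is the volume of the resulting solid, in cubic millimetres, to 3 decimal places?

Volume = 9531.813 mm³

Profile (r,z), 5 vertices: (1.5,22) (6,5) (17.5,29) (15.5,40) (7.5,38.5)
edge 0: (1.5,22)→(6,5)  cross = 1.5·5 − 6·22 = -124.5000; (r_i+r_j)·cross = 7.5·-124.5000 = -933.7500
edge 1: (6,5)→(17.5,29)  cross = 6·29 − 17.5·5 = 86.5000; (r_i+r_j)·cross = 23.5·86.5000 = 2032.7500
edge 2: (17.5,29)→(15.5,40)  cross = 17.5·40 − 15.5·29 = 250.5000; (r_i+r_j)·cross = 33·250.5000 = 8266.5000
edge 3: (15.5,40)→(7.5,38.5)  cross = 15.5·38.5 − 7.5·40 = 296.7500; (r_i+r_j)·cross = 23·296.7500 = 6825.2500
edge 4: (7.5,38.5)→(1.5,22)  cross = 7.5·22 − 1.5·38.5 = 107.2500; (r_i+r_j)·cross = 9·107.2500 = 965.2500
Σcross = 616.5000 → A = |Σcross|/2 = 308.2500 mm²
Σ(r_i+r_j)·cross = 17156.0000 → first moment M = |Σ|/6 = 2859.3333
R_c = M/A = 2859.3333/308.2500 = 9.2760 mm
θ = 191° = 3.333579 rad
V = θ·R_c·A = 3.333579·9.2760·308.2500 = 9531.813 mm³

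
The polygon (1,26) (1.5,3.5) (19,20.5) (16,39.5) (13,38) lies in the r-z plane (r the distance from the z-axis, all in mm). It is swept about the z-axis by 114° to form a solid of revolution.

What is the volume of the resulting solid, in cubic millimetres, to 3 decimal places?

Volume = 6932.816 mm³

Profile (r,z), 5 vertices: (1,26) (1.5,3.5) (19,20.5) (16,39.5) (13,38)
edge 0: (1,26)→(1.5,3.5)  cross = 1·3.5 − 1.5·26 = -35.5000; (r_i+r_j)·cross = 2.5·-35.5000 = -88.7500
edge 1: (1.5,3.5)→(19,20.5)  cross = 1.5·20.5 − 19·3.5 = -35.7500; (r_i+r_j)·cross = 20.5·-35.7500 = -732.8750
edge 2: (19,20.5)→(16,39.5)  cross = 19·39.5 − 16·20.5 = 422.5000; (r_i+r_j)·cross = 35·422.5000 = 14787.5000
edge 3: (16,39.5)→(13,38)  cross = 16·38 − 13·39.5 = 94.5000; (r_i+r_j)·cross = 29·94.5000 = 2740.5000
edge 4: (13,38)→(1,26)  cross = 13·26 − 1·38 = 300.0000; (r_i+r_j)·cross = 14·300.0000 = 4200.0000
Σcross = 745.7500 → A = |Σcross|/2 = 372.8750 mm²
Σ(r_i+r_j)·cross = 20906.3750 → first moment M = |Σ|/6 = 3484.3958
R_c = M/A = 3484.3958/372.8750 = 9.3447 mm
θ = 114° = 1.989675 rad
V = θ·R_c·A = 1.989675·9.3447·372.8750 = 6932.816 mm³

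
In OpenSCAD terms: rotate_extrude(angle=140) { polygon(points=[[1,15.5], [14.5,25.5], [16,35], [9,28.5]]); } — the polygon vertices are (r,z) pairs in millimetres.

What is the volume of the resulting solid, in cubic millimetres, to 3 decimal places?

Volume = 1865.735 mm³

Profile (r,z), 4 vertices: (1,15.5) (14.5,25.5) (16,35) (9,28.5)
edge 0: (1,15.5)→(14.5,25.5)  cross = 1·25.5 − 14.5·15.5 = -199.2500; (r_i+r_j)·cross = 15.5·-199.2500 = -3088.3750
edge 1: (14.5,25.5)→(16,35)  cross = 14.5·35 − 16·25.5 = 99.5000; (r_i+r_j)·cross = 30.5·99.5000 = 3034.7500
edge 2: (16,35)→(9,28.5)  cross = 16·28.5 − 9·35 = 141.0000; (r_i+r_j)·cross = 25·141.0000 = 3525.0000
edge 3: (9,28.5)→(1,15.5)  cross = 9·15.5 − 1·28.5 = 111.0000; (r_i+r_j)·cross = 10·111.0000 = 1110.0000
Σcross = 152.2500 → A = |Σcross|/2 = 76.1250 mm²
Σ(r_i+r_j)·cross = 4581.3750 → first moment M = |Σ|/6 = 763.5625
R_c = M/A = 763.5625/76.1250 = 10.0304 mm
θ = 140° = 2.443461 rad
V = θ·R_c·A = 2.443461·10.0304·76.1250 = 1865.735 mm³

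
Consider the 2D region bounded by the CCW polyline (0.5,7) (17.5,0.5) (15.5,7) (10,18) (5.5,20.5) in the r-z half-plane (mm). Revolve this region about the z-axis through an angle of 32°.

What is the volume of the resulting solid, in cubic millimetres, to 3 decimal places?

Volume = 812.462 mm³

Profile (r,z), 5 vertices: (0.5,7) (17.5,0.5) (15.5,7) (10,18) (5.5,20.5)
edge 0: (0.5,7)→(17.5,0.5)  cross = 0.5·0.5 − 17.5·7 = -122.2500; (r_i+r_j)·cross = 18·-122.2500 = -2200.5000
edge 1: (17.5,0.5)→(15.5,7)  cross = 17.5·7 − 15.5·0.5 = 114.7500; (r_i+r_j)·cross = 33·114.7500 = 3786.7500
edge 2: (15.5,7)→(10,18)  cross = 15.5·18 − 10·7 = 209.0000; (r_i+r_j)·cross = 25.5·209.0000 = 5329.5000
edge 3: (10,18)→(5.5,20.5)  cross = 10·20.5 − 5.5·18 = 106.0000; (r_i+r_j)·cross = 15.5·106.0000 = 1643.0000
edge 4: (5.5,20.5)→(0.5,7)  cross = 5.5·7 − 0.5·20.5 = 28.2500; (r_i+r_j)·cross = 6·28.2500 = 169.5000
Σcross = 335.7500 → A = |Σcross|/2 = 167.8750 mm²
Σ(r_i+r_j)·cross = 8728.2500 → first moment M = |Σ|/6 = 1454.7083
R_c = M/A = 1454.7083/167.8750 = 8.6654 mm
θ = 32° = 0.558505 rad
V = θ·R_c·A = 0.558505·8.6654·167.8750 = 812.462 mm³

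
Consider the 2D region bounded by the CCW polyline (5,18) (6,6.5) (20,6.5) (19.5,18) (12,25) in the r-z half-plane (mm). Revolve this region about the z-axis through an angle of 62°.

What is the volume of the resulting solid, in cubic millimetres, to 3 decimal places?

Profile (r,z), 5 vertices: (5,18) (6,6.5) (20,6.5) (19.5,18) (12,25)
edge 0: (5,18)→(6,6.5)  cross = 5·6.5 − 6·18 = -75.5000; (r_i+r_j)·cross = 11·-75.5000 = -830.5000
edge 1: (6,6.5)→(20,6.5)  cross = 6·6.5 − 20·6.5 = -91.0000; (r_i+r_j)·cross = 26·-91.0000 = -2366.0000
edge 2: (20,6.5)→(19.5,18)  cross = 20·18 − 19.5·6.5 = 233.2500; (r_i+r_j)·cross = 39.5·233.2500 = 9213.3750
edge 3: (19.5,18)→(12,25)  cross = 19.5·25 − 12·18 = 271.5000; (r_i+r_j)·cross = 31.5·271.5000 = 8552.2500
edge 4: (12,25)→(5,18)  cross = 12·18 − 5·25 = 91.0000; (r_i+r_j)·cross = 17·91.0000 = 1547.0000
Σcross = 429.2500 → A = |Σcross|/2 = 214.6250 mm²
Σ(r_i+r_j)·cross = 16116.1250 → first moment M = |Σ|/6 = 2686.0208
R_c = M/A = 2686.0208/214.6250 = 12.5149 mm
θ = 62° = 1.082104 rad
V = θ·R_c·A = 1.082104·12.5149·214.6250 = 2906.554 mm³

Volume = 2906.554 mm³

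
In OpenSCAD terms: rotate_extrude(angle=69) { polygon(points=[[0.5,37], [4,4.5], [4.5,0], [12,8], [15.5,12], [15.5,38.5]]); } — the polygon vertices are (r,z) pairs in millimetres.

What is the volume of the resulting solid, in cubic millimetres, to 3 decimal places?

Volume = 4399.074 mm³

Profile (r,z), 6 vertices: (0.5,37) (4,4.5) (4.5,0) (12,8) (15.5,12) (15.5,38.5)
edge 0: (0.5,37)→(4,4.5)  cross = 0.5·4.5 − 4·37 = -145.7500; (r_i+r_j)·cross = 4.5·-145.7500 = -655.8750
edge 1: (4,4.5)→(4.5,0)  cross = 4·0 − 4.5·4.5 = -20.2500; (r_i+r_j)·cross = 8.5·-20.2500 = -172.1250
edge 2: (4.5,0)→(12,8)  cross = 4.5·8 − 12·0 = 36.0000; (r_i+r_j)·cross = 16.5·36.0000 = 594.0000
edge 3: (12,8)→(15.5,12)  cross = 12·12 − 15.5·8 = 20.0000; (r_i+r_j)·cross = 27.5·20.0000 = 550.0000
edge 4: (15.5,12)→(15.5,38.5)  cross = 15.5·38.5 − 15.5·12 = 410.7500; (r_i+r_j)·cross = 31·410.7500 = 12733.2500
edge 5: (15.5,38.5)→(0.5,37)  cross = 15.5·37 − 0.5·38.5 = 554.2500; (r_i+r_j)·cross = 16·554.2500 = 8868.0000
Σcross = 855.0000 → A = |Σcross|/2 = 427.5000 mm²
Σ(r_i+r_j)·cross = 21917.2500 → first moment M = |Σ|/6 = 3652.8750
R_c = M/A = 3652.8750/427.5000 = 8.5447 mm
θ = 69° = 1.204277 rad
V = θ·R_c·A = 1.204277·8.5447·427.5000 = 4399.074 mm³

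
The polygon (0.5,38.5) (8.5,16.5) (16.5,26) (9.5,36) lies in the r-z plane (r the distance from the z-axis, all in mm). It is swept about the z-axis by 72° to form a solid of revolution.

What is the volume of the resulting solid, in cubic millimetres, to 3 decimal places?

Volume = 1748.244 mm³

Profile (r,z), 4 vertices: (0.5,38.5) (8.5,16.5) (16.5,26) (9.5,36)
edge 0: (0.5,38.5)→(8.5,16.5)  cross = 0.5·16.5 − 8.5·38.5 = -319.0000; (r_i+r_j)·cross = 9·-319.0000 = -2871.0000
edge 1: (8.5,16.5)→(16.5,26)  cross = 8.5·26 − 16.5·16.5 = -51.2500; (r_i+r_j)·cross = 25·-51.2500 = -1281.2500
edge 2: (16.5,26)→(9.5,36)  cross = 16.5·36 − 9.5·26 = 347.0000; (r_i+r_j)·cross = 26·347.0000 = 9022.0000
edge 3: (9.5,36)→(0.5,38.5)  cross = 9.5·38.5 − 0.5·36 = 347.7500; (r_i+r_j)·cross = 10·347.7500 = 3477.5000
Σcross = 324.5000 → A = |Σcross|/2 = 162.2500 mm²
Σ(r_i+r_j)·cross = 8347.2500 → first moment M = |Σ|/6 = 1391.2083
R_c = M/A = 1391.2083/162.2500 = 8.5745 mm
θ = 72° = 1.256637 rad
V = θ·R_c·A = 1.256637·8.5745·162.2500 = 1748.244 mm³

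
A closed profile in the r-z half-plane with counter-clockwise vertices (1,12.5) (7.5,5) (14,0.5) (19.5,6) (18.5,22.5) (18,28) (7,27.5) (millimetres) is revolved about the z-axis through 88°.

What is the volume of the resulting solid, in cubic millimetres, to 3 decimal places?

Volume = 6359.255 mm³

Profile (r,z), 7 vertices: (1,12.5) (7.5,5) (14,0.5) (19.5,6) (18.5,22.5) (18,28) (7,27.5)
edge 0: (1,12.5)→(7.5,5)  cross = 1·5 − 7.5·12.5 = -88.7500; (r_i+r_j)·cross = 8.5·-88.7500 = -754.3750
edge 1: (7.5,5)→(14,0.5)  cross = 7.5·0.5 − 14·5 = -66.2500; (r_i+r_j)·cross = 21.5·-66.2500 = -1424.3750
edge 2: (14,0.5)→(19.5,6)  cross = 14·6 − 19.5·0.5 = 74.2500; (r_i+r_j)·cross = 33.5·74.2500 = 2487.3750
edge 3: (19.5,6)→(18.5,22.5)  cross = 19.5·22.5 − 18.5·6 = 327.7500; (r_i+r_j)·cross = 38·327.7500 = 12454.5000
edge 4: (18.5,22.5)→(18,28)  cross = 18.5·28 − 18·22.5 = 113.0000; (r_i+r_j)·cross = 36.5·113.0000 = 4124.5000
edge 5: (18,28)→(7,27.5)  cross = 18·27.5 − 7·28 = 299.0000; (r_i+r_j)·cross = 25·299.0000 = 7475.0000
edge 6: (7,27.5)→(1,12.5)  cross = 7·12.5 − 1·27.5 = 60.0000; (r_i+r_j)·cross = 8·60.0000 = 480.0000
Σcross = 719.0000 → A = |Σcross|/2 = 359.5000 mm²
Σ(r_i+r_j)·cross = 24842.6250 → first moment M = |Σ|/6 = 4140.4375
R_c = M/A = 4140.4375/359.5000 = 11.5172 mm
θ = 88° = 1.535890 rad
V = θ·R_c·A = 1.535890·11.5172·359.5000 = 6359.255 mm³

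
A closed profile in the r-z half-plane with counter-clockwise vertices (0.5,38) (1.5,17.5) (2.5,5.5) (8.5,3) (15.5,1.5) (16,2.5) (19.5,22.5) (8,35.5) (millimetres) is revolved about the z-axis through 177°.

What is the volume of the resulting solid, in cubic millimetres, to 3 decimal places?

Volume = 13671.786 mm³

Profile (r,z), 8 vertices: (0.5,38) (1.5,17.5) (2.5,5.5) (8.5,3) (15.5,1.5) (16,2.5) (19.5,22.5) (8,35.5)
edge 0: (0.5,38)→(1.5,17.5)  cross = 0.5·17.5 − 1.5·38 = -48.2500; (r_i+r_j)·cross = 2·-48.2500 = -96.5000
edge 1: (1.5,17.5)→(2.5,5.5)  cross = 1.5·5.5 − 2.5·17.5 = -35.5000; (r_i+r_j)·cross = 4·-35.5000 = -142.0000
edge 2: (2.5,5.5)→(8.5,3)  cross = 2.5·3 − 8.5·5.5 = -39.2500; (r_i+r_j)·cross = 11·-39.2500 = -431.7500
edge 3: (8.5,3)→(15.5,1.5)  cross = 8.5·1.5 − 15.5·3 = -33.7500; (r_i+r_j)·cross = 24·-33.7500 = -810.0000
edge 4: (15.5,1.5)→(16,2.5)  cross = 15.5·2.5 − 16·1.5 = 14.7500; (r_i+r_j)·cross = 31.5·14.7500 = 464.6250
edge 5: (16,2.5)→(19.5,22.5)  cross = 16·22.5 − 19.5·2.5 = 311.2500; (r_i+r_j)·cross = 35.5·311.2500 = 11049.3750
edge 6: (19.5,22.5)→(8,35.5)  cross = 19.5·35.5 − 8·22.5 = 512.2500; (r_i+r_j)·cross = 27.5·512.2500 = 14086.8750
edge 7: (8,35.5)→(0.5,38)  cross = 8·38 − 0.5·35.5 = 286.2500; (r_i+r_j)·cross = 8.5·286.2500 = 2433.1250
Σcross = 967.7500 → A = |Σcross|/2 = 483.8750 mm²
Σ(r_i+r_j)·cross = 26553.7500 → first moment M = |Σ|/6 = 4425.6250
R_c = M/A = 4425.6250/483.8750 = 9.1462 mm
θ = 177° = 3.089233 rad
V = θ·R_c·A = 3.089233·9.1462·483.8750 = 13671.786 mm³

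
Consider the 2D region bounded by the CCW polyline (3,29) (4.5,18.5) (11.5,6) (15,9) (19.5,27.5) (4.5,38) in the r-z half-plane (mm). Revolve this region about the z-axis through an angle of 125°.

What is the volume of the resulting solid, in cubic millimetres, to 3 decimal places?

Profile (r,z), 6 vertices: (3,29) (4.5,18.5) (11.5,6) (15,9) (19.5,27.5) (4.5,38)
edge 0: (3,29)→(4.5,18.5)  cross = 3·18.5 − 4.5·29 = -75.0000; (r_i+r_j)·cross = 7.5·-75.0000 = -562.5000
edge 1: (4.5,18.5)→(11.5,6)  cross = 4.5·6 − 11.5·18.5 = -185.7500; (r_i+r_j)·cross = 16·-185.7500 = -2972.0000
edge 2: (11.5,6)→(15,9)  cross = 11.5·9 − 15·6 = 13.5000; (r_i+r_j)·cross = 26.5·13.5000 = 357.7500
edge 3: (15,9)→(19.5,27.5)  cross = 15·27.5 − 19.5·9 = 237.0000; (r_i+r_j)·cross = 34.5·237.0000 = 8176.5000
edge 4: (19.5,27.5)→(4.5,38)  cross = 19.5·38 − 4.5·27.5 = 617.2500; (r_i+r_j)·cross = 24·617.2500 = 14814.0000
edge 5: (4.5,38)→(3,29)  cross = 4.5·29 − 3·38 = 16.5000; (r_i+r_j)·cross = 7.5·16.5000 = 123.7500
Σcross = 623.5000 → A = |Σcross|/2 = 311.7500 mm²
Σ(r_i+r_j)·cross = 19937.5000 → first moment M = |Σ|/6 = 3322.9167
R_c = M/A = 3322.9167/311.7500 = 10.6589 mm
θ = 125° = 2.181662 rad
V = θ·R_c·A = 2.181662·10.6589·311.7500 = 7249.480 mm³

Volume = 7249.480 mm³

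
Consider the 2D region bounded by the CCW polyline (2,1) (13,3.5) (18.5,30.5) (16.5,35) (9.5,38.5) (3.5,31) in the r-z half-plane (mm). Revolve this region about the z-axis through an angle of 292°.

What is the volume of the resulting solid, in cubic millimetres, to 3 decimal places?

Profile (r,z), 6 vertices: (2,1) (13,3.5) (18.5,30.5) (16.5,35) (9.5,38.5) (3.5,31)
edge 0: (2,1)→(13,3.5)  cross = 2·3.5 − 13·1 = -6.0000; (r_i+r_j)·cross = 15·-6.0000 = -90.0000
edge 1: (13,3.5)→(18.5,30.5)  cross = 13·30.5 − 18.5·3.5 = 331.7500; (r_i+r_j)·cross = 31.5·331.7500 = 10450.1250
edge 2: (18.5,30.5)→(16.5,35)  cross = 18.5·35 − 16.5·30.5 = 144.2500; (r_i+r_j)·cross = 35·144.2500 = 5048.7500
edge 3: (16.5,35)→(9.5,38.5)  cross = 16.5·38.5 − 9.5·35 = 302.7500; (r_i+r_j)·cross = 26·302.7500 = 7871.5000
edge 4: (9.5,38.5)→(3.5,31)  cross = 9.5·31 − 3.5·38.5 = 159.7500; (r_i+r_j)·cross = 13·159.7500 = 2076.7500
edge 5: (3.5,31)→(2,1)  cross = 3.5·1 − 2·31 = -58.5000; (r_i+r_j)·cross = 5.5·-58.5000 = -321.7500
Σcross = 874.0000 → A = |Σcross|/2 = 437.0000 mm²
Σ(r_i+r_j)·cross = 25035.3750 → first moment M = |Σ|/6 = 4172.5625
R_c = M/A = 4172.5625/437.0000 = 9.5482 mm
θ = 292° = 5.096361 rad
V = θ·R_c·A = 5.096361·9.5482·437.0000 = 21264.887 mm³

Volume = 21264.887 mm³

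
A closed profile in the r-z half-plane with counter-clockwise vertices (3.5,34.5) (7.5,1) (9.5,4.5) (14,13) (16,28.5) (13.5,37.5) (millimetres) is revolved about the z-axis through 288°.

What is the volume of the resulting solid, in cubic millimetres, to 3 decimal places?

Profile (r,z), 6 vertices: (3.5,34.5) (7.5,1) (9.5,4.5) (14,13) (16,28.5) (13.5,37.5)
edge 0: (3.5,34.5)→(7.5,1)  cross = 3.5·1 − 7.5·34.5 = -255.2500; (r_i+r_j)·cross = 11·-255.2500 = -2807.7500
edge 1: (7.5,1)→(9.5,4.5)  cross = 7.5·4.5 − 9.5·1 = 24.2500; (r_i+r_j)·cross = 17·24.2500 = 412.2500
edge 2: (9.5,4.5)→(14,13)  cross = 9.5·13 − 14·4.5 = 60.5000; (r_i+r_j)·cross = 23.5·60.5000 = 1421.7500
edge 3: (14,13)→(16,28.5)  cross = 14·28.5 − 16·13 = 191.0000; (r_i+r_j)·cross = 30·191.0000 = 5730.0000
edge 4: (16,28.5)→(13.5,37.5)  cross = 16·37.5 − 13.5·28.5 = 215.2500; (r_i+r_j)·cross = 29.5·215.2500 = 6349.8750
edge 5: (13.5,37.5)→(3.5,34.5)  cross = 13.5·34.5 − 3.5·37.5 = 334.5000; (r_i+r_j)·cross = 17·334.5000 = 5686.5000
Σcross = 570.2500 → A = |Σcross|/2 = 285.1250 mm²
Σ(r_i+r_j)·cross = 16792.6250 → first moment M = |Σ|/6 = 2798.7708
R_c = M/A = 2798.7708/285.1250 = 9.8159 mm
θ = 288° = 5.026548 rad
V = θ·R_c·A = 5.026548·9.8159·285.1250 = 14068.157 mm³

Volume = 14068.157 mm³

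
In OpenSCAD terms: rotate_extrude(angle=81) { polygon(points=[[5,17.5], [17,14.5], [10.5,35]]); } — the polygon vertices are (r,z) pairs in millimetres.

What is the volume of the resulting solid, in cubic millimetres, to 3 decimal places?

Volume = 1734.454 mm³

Profile (r,z), 3 vertices: (5,17.5) (17,14.5) (10.5,35)
edge 0: (5,17.5)→(17,14.5)  cross = 5·14.5 − 17·17.5 = -225.0000; (r_i+r_j)·cross = 22·-225.0000 = -4950.0000
edge 1: (17,14.5)→(10.5,35)  cross = 17·35 − 10.5·14.5 = 442.7500; (r_i+r_j)·cross = 27.5·442.7500 = 12175.6250
edge 2: (10.5,35)→(5,17.5)  cross = 10.5·17.5 − 5·35 = 8.7500; (r_i+r_j)·cross = 15.5·8.7500 = 135.6250
Σcross = 226.5000 → A = |Σcross|/2 = 113.2500 mm²
Σ(r_i+r_j)·cross = 7361.2500 → first moment M = |Σ|/6 = 1226.8750
R_c = M/A = 1226.8750/113.2500 = 10.8333 mm
θ = 81° = 1.413717 rad
V = θ·R_c·A = 1.413717·10.8333·113.2500 = 1734.454 mm³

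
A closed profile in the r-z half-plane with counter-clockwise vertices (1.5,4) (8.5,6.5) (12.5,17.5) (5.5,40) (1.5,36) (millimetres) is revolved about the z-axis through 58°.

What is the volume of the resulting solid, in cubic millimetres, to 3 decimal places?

Profile (r,z), 5 vertices: (1.5,4) (8.5,6.5) (12.5,17.5) (5.5,40) (1.5,36)
edge 0: (1.5,4)→(8.5,6.5)  cross = 1.5·6.5 − 8.5·4 = -24.2500; (r_i+r_j)·cross = 10·-24.2500 = -242.5000
edge 1: (8.5,6.5)→(12.5,17.5)  cross = 8.5·17.5 − 12.5·6.5 = 67.5000; (r_i+r_j)·cross = 21·67.5000 = 1417.5000
edge 2: (12.5,17.5)→(5.5,40)  cross = 12.5·40 − 5.5·17.5 = 403.7500; (r_i+r_j)·cross = 18·403.7500 = 7267.5000
edge 3: (5.5,40)→(1.5,36)  cross = 5.5·36 − 1.5·40 = 138.0000; (r_i+r_j)·cross = 7·138.0000 = 966.0000
edge 4: (1.5,36)→(1.5,4)  cross = 1.5·4 − 1.5·36 = -48.0000; (r_i+r_j)·cross = 3·-48.0000 = -144.0000
Σcross = 537.0000 → A = |Σcross|/2 = 268.5000 mm²
Σ(r_i+r_j)·cross = 9264.5000 → first moment M = |Σ|/6 = 1544.0833
R_c = M/A = 1544.0833/268.5000 = 5.7508 mm
θ = 58° = 1.012291 rad
V = θ·R_c·A = 1.012291·5.7508·268.5000 = 1563.062 mm³

Volume = 1563.062 mm³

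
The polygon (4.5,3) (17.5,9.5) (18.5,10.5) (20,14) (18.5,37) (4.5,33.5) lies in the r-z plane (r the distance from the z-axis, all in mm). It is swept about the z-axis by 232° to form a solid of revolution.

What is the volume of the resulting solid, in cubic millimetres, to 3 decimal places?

Volume = 20021.766 mm³

Profile (r,z), 6 vertices: (4.5,3) (17.5,9.5) (18.5,10.5) (20,14) (18.5,37) (4.5,33.5)
edge 0: (4.5,3)→(17.5,9.5)  cross = 4.5·9.5 − 17.5·3 = -9.7500; (r_i+r_j)·cross = 22·-9.7500 = -214.5000
edge 1: (17.5,9.5)→(18.5,10.5)  cross = 17.5·10.5 − 18.5·9.5 = 8.0000; (r_i+r_j)·cross = 36·8.0000 = 288.0000
edge 2: (18.5,10.5)→(20,14)  cross = 18.5·14 − 20·10.5 = 49.0000; (r_i+r_j)·cross = 38.5·49.0000 = 1886.5000
edge 3: (20,14)→(18.5,37)  cross = 20·37 − 18.5·14 = 481.0000; (r_i+r_j)·cross = 38.5·481.0000 = 18518.5000
edge 4: (18.5,37)→(4.5,33.5)  cross = 18.5·33.5 − 4.5·37 = 453.2500; (r_i+r_j)·cross = 23·453.2500 = 10424.7500
edge 5: (4.5,33.5)→(4.5,3)  cross = 4.5·3 − 4.5·33.5 = -137.2500; (r_i+r_j)·cross = 9·-137.2500 = -1235.2500
Σcross = 844.2500 → A = |Σcross|/2 = 422.1250 mm²
Σ(r_i+r_j)·cross = 29668.0000 → first moment M = |Σ|/6 = 4944.6667
R_c = M/A = 4944.6667/422.1250 = 11.7137 mm
θ = 232° = 4.049164 rad
V = θ·R_c·A = 4.049164·11.7137·422.1250 = 20021.766 mm³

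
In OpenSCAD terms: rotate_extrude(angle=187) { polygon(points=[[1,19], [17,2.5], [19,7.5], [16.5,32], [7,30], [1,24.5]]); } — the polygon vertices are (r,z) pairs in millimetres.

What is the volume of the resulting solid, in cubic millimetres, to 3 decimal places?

Volume = 11853.657 mm³

Profile (r,z), 6 vertices: (1,19) (17,2.5) (19,7.5) (16.5,32) (7,30) (1,24.5)
edge 0: (1,19)→(17,2.5)  cross = 1·2.5 − 17·19 = -320.5000; (r_i+r_j)·cross = 18·-320.5000 = -5769.0000
edge 1: (17,2.5)→(19,7.5)  cross = 17·7.5 − 19·2.5 = 80.0000; (r_i+r_j)·cross = 36·80.0000 = 2880.0000
edge 2: (19,7.5)→(16.5,32)  cross = 19·32 − 16.5·7.5 = 484.2500; (r_i+r_j)·cross = 35.5·484.2500 = 17190.8750
edge 3: (16.5,32)→(7,30)  cross = 16.5·30 − 7·32 = 271.0000; (r_i+r_j)·cross = 23.5·271.0000 = 6368.5000
edge 4: (7,30)→(1,24.5)  cross = 7·24.5 − 1·30 = 141.5000; (r_i+r_j)·cross = 8·141.5000 = 1132.0000
edge 5: (1,24.5)→(1,19)  cross = 1·19 − 1·24.5 = -5.5000; (r_i+r_j)·cross = 2·-5.5000 = -11.0000
Σcross = 650.7500 → A = |Σcross|/2 = 325.3750 mm²
Σ(r_i+r_j)·cross = 21791.3750 → first moment M = |Σ|/6 = 3631.8958
R_c = M/A = 3631.8958/325.3750 = 11.1622 mm
θ = 187° = 3.263766 rad
V = θ·R_c·A = 3.263766·11.1622·325.3750 = 11853.657 mm³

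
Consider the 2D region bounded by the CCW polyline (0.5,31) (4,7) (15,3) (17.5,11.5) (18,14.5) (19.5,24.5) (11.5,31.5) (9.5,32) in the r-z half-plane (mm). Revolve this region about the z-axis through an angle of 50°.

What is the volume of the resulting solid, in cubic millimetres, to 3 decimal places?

Volume = 3450.080 mm³

Profile (r,z), 8 vertices: (0.5,31) (4,7) (15,3) (17.5,11.5) (18,14.5) (19.5,24.5) (11.5,31.5) (9.5,32)
edge 0: (0.5,31)→(4,7)  cross = 0.5·7 − 4·31 = -120.5000; (r_i+r_j)·cross = 4.5·-120.5000 = -542.2500
edge 1: (4,7)→(15,3)  cross = 4·3 − 15·7 = -93.0000; (r_i+r_j)·cross = 19·-93.0000 = -1767.0000
edge 2: (15,3)→(17.5,11.5)  cross = 15·11.5 − 17.5·3 = 120.0000; (r_i+r_j)·cross = 32.5·120.0000 = 3900.0000
edge 3: (17.5,11.5)→(18,14.5)  cross = 17.5·14.5 − 18·11.5 = 46.7500; (r_i+r_j)·cross = 35.5·46.7500 = 1659.6250
edge 4: (18,14.5)→(19.5,24.5)  cross = 18·24.5 − 19.5·14.5 = 158.2500; (r_i+r_j)·cross = 37.5·158.2500 = 5934.3750
edge 5: (19.5,24.5)→(11.5,31.5)  cross = 19.5·31.5 − 11.5·24.5 = 332.5000; (r_i+r_j)·cross = 31·332.5000 = 10307.5000
edge 6: (11.5,31.5)→(9.5,32)  cross = 11.5·32 − 9.5·31.5 = 68.7500; (r_i+r_j)·cross = 21·68.7500 = 1443.7500
edge 7: (9.5,32)→(0.5,31)  cross = 9.5·31 − 0.5·32 = 278.5000; (r_i+r_j)·cross = 10·278.5000 = 2785.0000
Σcross = 791.2500 → A = |Σcross|/2 = 395.6250 mm²
Σ(r_i+r_j)·cross = 23721.0000 → first moment M = |Σ|/6 = 3953.5000
R_c = M/A = 3953.5000/395.6250 = 9.9930 mm
θ = 50° = 0.872665 rad
V = θ·R_c·A = 0.872665·9.9930·395.6250 = 3450.080 mm³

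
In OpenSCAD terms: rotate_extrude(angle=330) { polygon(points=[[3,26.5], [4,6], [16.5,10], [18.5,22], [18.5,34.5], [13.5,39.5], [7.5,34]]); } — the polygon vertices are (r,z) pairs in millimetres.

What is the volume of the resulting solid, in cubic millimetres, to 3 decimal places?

Volume = 24837.617 mm³

Profile (r,z), 7 vertices: (3,26.5) (4,6) (16.5,10) (18.5,22) (18.5,34.5) (13.5,39.5) (7.5,34)
edge 0: (3,26.5)→(4,6)  cross = 3·6 − 4·26.5 = -88.0000; (r_i+r_j)·cross = 7·-88.0000 = -616.0000
edge 1: (4,6)→(16.5,10)  cross = 4·10 − 16.5·6 = -59.0000; (r_i+r_j)·cross = 20.5·-59.0000 = -1209.5000
edge 2: (16.5,10)→(18.5,22)  cross = 16.5·22 − 18.5·10 = 178.0000; (r_i+r_j)·cross = 35·178.0000 = 6230.0000
edge 3: (18.5,22)→(18.5,34.5)  cross = 18.5·34.5 − 18.5·22 = 231.2500; (r_i+r_j)·cross = 37·231.2500 = 8556.2500
edge 4: (18.5,34.5)→(13.5,39.5)  cross = 18.5·39.5 − 13.5·34.5 = 265.0000; (r_i+r_j)·cross = 32·265.0000 = 8480.0000
edge 5: (13.5,39.5)→(7.5,34)  cross = 13.5·34 − 7.5·39.5 = 162.7500; (r_i+r_j)·cross = 21·162.7500 = 3417.7500
edge 6: (7.5,34)→(3,26.5)  cross = 7.5·26.5 − 3·34 = 96.7500; (r_i+r_j)·cross = 10.5·96.7500 = 1015.8750
Σcross = 786.7500 → A = |Σcross|/2 = 393.3750 mm²
Σ(r_i+r_j)·cross = 25874.3750 → first moment M = |Σ|/6 = 4312.3958
R_c = M/A = 4312.3958/393.3750 = 10.9626 mm
θ = 330° = 5.759587 rad
V = θ·R_c·A = 5.759587·10.9626·393.3750 = 24837.617 mm³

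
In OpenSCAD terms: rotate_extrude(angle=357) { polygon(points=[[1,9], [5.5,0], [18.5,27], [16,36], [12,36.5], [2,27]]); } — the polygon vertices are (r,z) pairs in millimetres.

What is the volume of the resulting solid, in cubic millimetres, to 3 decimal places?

Volume = 19791.438 mm³

Profile (r,z), 6 vertices: (1,9) (5.5,0) (18.5,27) (16,36) (12,36.5) (2,27)
edge 0: (1,9)→(5.5,0)  cross = 1·0 − 5.5·9 = -49.5000; (r_i+r_j)·cross = 6.5·-49.5000 = -321.7500
edge 1: (5.5,0)→(18.5,27)  cross = 5.5·27 − 18.5·0 = 148.5000; (r_i+r_j)·cross = 24·148.5000 = 3564.0000
edge 2: (18.5,27)→(16,36)  cross = 18.5·36 − 16·27 = 234.0000; (r_i+r_j)·cross = 34.5·234.0000 = 8073.0000
edge 3: (16,36)→(12,36.5)  cross = 16·36.5 − 12·36 = 152.0000; (r_i+r_j)·cross = 28·152.0000 = 4256.0000
edge 4: (12,36.5)→(2,27)  cross = 12·27 − 2·36.5 = 251.0000; (r_i+r_j)·cross = 14·251.0000 = 3514.0000
edge 5: (2,27)→(1,9)  cross = 2·9 − 1·27 = -9.0000; (r_i+r_j)·cross = 3·-9.0000 = -27.0000
Σcross = 727.0000 → A = |Σcross|/2 = 363.5000 mm²
Σ(r_i+r_j)·cross = 19058.2500 → first moment M = |Σ|/6 = 3176.3750
R_c = M/A = 3176.3750/363.5000 = 8.7383 mm
θ = 357° = 6.230825 rad
V = θ·R_c·A = 6.230825·8.7383·363.5000 = 19791.438 mm³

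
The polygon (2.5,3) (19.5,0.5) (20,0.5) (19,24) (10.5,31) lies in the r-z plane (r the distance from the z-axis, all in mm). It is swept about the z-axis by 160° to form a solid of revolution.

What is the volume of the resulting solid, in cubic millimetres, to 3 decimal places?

Profile (r,z), 5 vertices: (2.5,3) (19.5,0.5) (20,0.5) (19,24) (10.5,31)
edge 0: (2.5,3)→(19.5,0.5)  cross = 2.5·0.5 − 19.5·3 = -57.2500; (r_i+r_j)·cross = 22·-57.2500 = -1259.5000
edge 1: (19.5,0.5)→(20,0.5)  cross = 19.5·0.5 − 20·0.5 = -0.2500; (r_i+r_j)·cross = 39.5·-0.2500 = -9.8750
edge 2: (20,0.5)→(19,24)  cross = 20·24 − 19·0.5 = 470.5000; (r_i+r_j)·cross = 39·470.5000 = 18349.5000
edge 3: (19,24)→(10.5,31)  cross = 19·31 − 10.5·24 = 337.0000; (r_i+r_j)·cross = 29.5·337.0000 = 9941.5000
edge 4: (10.5,31)→(2.5,3)  cross = 10.5·3 − 2.5·31 = -46.0000; (r_i+r_j)·cross = 13·-46.0000 = -598.0000
Σcross = 704.0000 → A = |Σcross|/2 = 352.0000 mm²
Σ(r_i+r_j)·cross = 26423.6250 → first moment M = |Σ|/6 = 4403.9375
R_c = M/A = 4403.9375/352.0000 = 12.5112 mm
θ = 160° = 2.792527 rad
V = θ·R_c·A = 2.792527·12.5112·352.0000 = 12298.114 mm³

Volume = 12298.114 mm³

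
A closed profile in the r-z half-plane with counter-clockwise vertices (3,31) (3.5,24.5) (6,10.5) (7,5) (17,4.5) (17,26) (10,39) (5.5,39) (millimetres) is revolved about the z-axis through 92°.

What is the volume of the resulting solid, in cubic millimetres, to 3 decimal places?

Profile (r,z), 8 vertices: (3,31) (3.5,24.5) (6,10.5) (7,5) (17,4.5) (17,26) (10,39) (5.5,39)
edge 0: (3,31)→(3.5,24.5)  cross = 3·24.5 − 3.5·31 = -35.0000; (r_i+r_j)·cross = 6.5·-35.0000 = -227.5000
edge 1: (3.5,24.5)→(6,10.5)  cross = 3.5·10.5 − 6·24.5 = -110.2500; (r_i+r_j)·cross = 9.5·-110.2500 = -1047.3750
edge 2: (6,10.5)→(7,5)  cross = 6·5 − 7·10.5 = -43.5000; (r_i+r_j)·cross = 13·-43.5000 = -565.5000
edge 3: (7,5)→(17,4.5)  cross = 7·4.5 − 17·5 = -53.5000; (r_i+r_j)·cross = 24·-53.5000 = -1284.0000
edge 4: (17,4.5)→(17,26)  cross = 17·26 − 17·4.5 = 365.5000; (r_i+r_j)·cross = 34·365.5000 = 12427.0000
edge 5: (17,26)→(10,39)  cross = 17·39 − 10·26 = 403.0000; (r_i+r_j)·cross = 27·403.0000 = 10881.0000
edge 6: (10,39)→(5.5,39)  cross = 10·39 − 5.5·39 = 175.5000; (r_i+r_j)·cross = 15.5·175.5000 = 2720.2500
edge 7: (5.5,39)→(3,31)  cross = 5.5·31 − 3·39 = 53.5000; (r_i+r_j)·cross = 8.5·53.5000 = 454.7500
Σcross = 755.2500 → A = |Σcross|/2 = 377.6250 mm²
Σ(r_i+r_j)·cross = 23358.6250 → first moment M = |Σ|/6 = 3893.1042
R_c = M/A = 3893.1042/377.6250 = 10.3094 mm
θ = 92° = 1.605703 rad
V = θ·R_c·A = 1.605703·10.3094·377.6250 = 6251.169 mm³

Volume = 6251.169 mm³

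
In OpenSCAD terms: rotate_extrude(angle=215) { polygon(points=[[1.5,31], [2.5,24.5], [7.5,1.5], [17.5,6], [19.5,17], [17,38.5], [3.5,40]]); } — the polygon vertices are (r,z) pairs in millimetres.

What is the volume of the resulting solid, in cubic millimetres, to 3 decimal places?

Profile (r,z), 7 vertices: (1.5,31) (2.5,24.5) (7.5,1.5) (17.5,6) (19.5,17) (17,38.5) (3.5,40)
edge 0: (1.5,31)→(2.5,24.5)  cross = 1.5·24.5 − 2.5·31 = -40.7500; (r_i+r_j)·cross = 4·-40.7500 = -163.0000
edge 1: (2.5,24.5)→(7.5,1.5)  cross = 2.5·1.5 − 7.5·24.5 = -180.0000; (r_i+r_j)·cross = 10·-180.0000 = -1800.0000
edge 2: (7.5,1.5)→(17.5,6)  cross = 7.5·6 − 17.5·1.5 = 18.7500; (r_i+r_j)·cross = 25·18.7500 = 468.7500
edge 3: (17.5,6)→(19.5,17)  cross = 17.5·17 − 19.5·6 = 180.5000; (r_i+r_j)·cross = 37·180.5000 = 6678.5000
edge 4: (19.5,17)→(17,38.5)  cross = 19.5·38.5 − 17·17 = 461.7500; (r_i+r_j)·cross = 36.5·461.7500 = 16853.8750
edge 5: (17,38.5)→(3.5,40)  cross = 17·40 − 3.5·38.5 = 545.2500; (r_i+r_j)·cross = 20.5·545.2500 = 11177.6250
edge 6: (3.5,40)→(1.5,31)  cross = 3.5·31 − 1.5·40 = 48.5000; (r_i+r_j)·cross = 5·48.5000 = 242.5000
Σcross = 1034.0000 → A = |Σcross|/2 = 517.0000 mm²
Σ(r_i+r_j)·cross = 33458.2500 → first moment M = |Σ|/6 = 5576.3750
R_c = M/A = 5576.3750/517.0000 = 10.7860 mm
θ = 215° = 3.752458 rad
V = θ·R_c·A = 3.752458·10.7860·517.0000 = 20925.112 mm³

Volume = 20925.112 mm³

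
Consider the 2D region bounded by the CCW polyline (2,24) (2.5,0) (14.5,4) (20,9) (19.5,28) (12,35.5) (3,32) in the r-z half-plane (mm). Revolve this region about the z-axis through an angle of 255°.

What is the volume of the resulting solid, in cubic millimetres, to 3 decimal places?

Volume = 23925.164 mm³

Profile (r,z), 7 vertices: (2,24) (2.5,0) (14.5,4) (20,9) (19.5,28) (12,35.5) (3,32)
edge 0: (2,24)→(2.5,0)  cross = 2·0 − 2.5·24 = -60.0000; (r_i+r_j)·cross = 4.5·-60.0000 = -270.0000
edge 1: (2.5,0)→(14.5,4)  cross = 2.5·4 − 14.5·0 = 10.0000; (r_i+r_j)·cross = 17·10.0000 = 170.0000
edge 2: (14.5,4)→(20,9)  cross = 14.5·9 − 20·4 = 50.5000; (r_i+r_j)·cross = 34.5·50.5000 = 1742.2500
edge 3: (20,9)→(19.5,28)  cross = 20·28 − 19.5·9 = 384.5000; (r_i+r_j)·cross = 39.5·384.5000 = 15187.7500
edge 4: (19.5,28)→(12,35.5)  cross = 19.5·35.5 − 12·28 = 356.2500; (r_i+r_j)·cross = 31.5·356.2500 = 11221.8750
edge 5: (12,35.5)→(3,32)  cross = 12·32 − 3·35.5 = 277.5000; (r_i+r_j)·cross = 15·277.5000 = 4162.5000
edge 6: (3,32)→(2,24)  cross = 3·24 − 2·32 = 8.0000; (r_i+r_j)·cross = 5·8.0000 = 40.0000
Σcross = 1026.7500 → A = |Σcross|/2 = 513.3750 mm²
Σ(r_i+r_j)·cross = 32254.3750 → first moment M = |Σ|/6 = 5375.7292
R_c = M/A = 5375.7292/513.3750 = 10.4713 mm
θ = 255° = 4.450590 rad
V = θ·R_c·A = 4.450590·10.4713·513.3750 = 23925.164 mm³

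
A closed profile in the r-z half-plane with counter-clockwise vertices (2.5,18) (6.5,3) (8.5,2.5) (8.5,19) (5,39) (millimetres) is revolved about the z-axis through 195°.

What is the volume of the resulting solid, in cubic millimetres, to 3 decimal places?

Volume = 2493.836 mm³

Profile (r,z), 5 vertices: (2.5,18) (6.5,3) (8.5,2.5) (8.5,19) (5,39)
edge 0: (2.5,18)→(6.5,3)  cross = 2.5·3 − 6.5·18 = -109.5000; (r_i+r_j)·cross = 9·-109.5000 = -985.5000
edge 1: (6.5,3)→(8.5,2.5)  cross = 6.5·2.5 − 8.5·3 = -9.2500; (r_i+r_j)·cross = 15·-9.2500 = -138.7500
edge 2: (8.5,2.5)→(8.5,19)  cross = 8.5·19 − 8.5·2.5 = 140.2500; (r_i+r_j)·cross = 17·140.2500 = 2384.2500
edge 3: (8.5,19)→(5,39)  cross = 8.5·39 − 5·19 = 236.5000; (r_i+r_j)·cross = 13.5·236.5000 = 3192.7500
edge 4: (5,39)→(2.5,18)  cross = 5·18 − 2.5·39 = -7.5000; (r_i+r_j)·cross = 7.5·-7.5000 = -56.2500
Σcross = 250.5000 → A = |Σcross|/2 = 125.2500 mm²
Σ(r_i+r_j)·cross = 4396.5000 → first moment M = |Σ|/6 = 732.7500
R_c = M/A = 732.7500/125.2500 = 5.8503 mm
θ = 195° = 3.403392 rad
V = θ·R_c·A = 3.403392·5.8503·125.2500 = 2493.836 mm³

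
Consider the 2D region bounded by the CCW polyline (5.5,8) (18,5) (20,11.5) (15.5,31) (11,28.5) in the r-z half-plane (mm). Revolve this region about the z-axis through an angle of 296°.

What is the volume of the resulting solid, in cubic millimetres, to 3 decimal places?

Profile (r,z), 5 vertices: (5.5,8) (18,5) (20,11.5) (15.5,31) (11,28.5)
edge 0: (5.5,8)→(18,5)  cross = 5.5·5 − 18·8 = -116.5000; (r_i+r_j)·cross = 23.5·-116.5000 = -2737.7500
edge 1: (18,5)→(20,11.5)  cross = 18·11.5 − 20·5 = 107.0000; (r_i+r_j)·cross = 38·107.0000 = 4066.0000
edge 2: (20,11.5)→(15.5,31)  cross = 20·31 − 15.5·11.5 = 441.7500; (r_i+r_j)·cross = 35.5·441.7500 = 15682.1250
edge 3: (15.5,31)→(11,28.5)  cross = 15.5·28.5 − 11·31 = 100.7500; (r_i+r_j)·cross = 26.5·100.7500 = 2669.8750
edge 4: (11,28.5)→(5.5,8)  cross = 11·8 − 5.5·28.5 = -68.7500; (r_i+r_j)·cross = 16.5·-68.7500 = -1134.3750
Σcross = 464.2500 → A = |Σcross|/2 = 232.1250 mm²
Σ(r_i+r_j)·cross = 18545.8750 → first moment M = |Σ|/6 = 3090.9792
R_c = M/A = 3090.9792/232.1250 = 13.3160 mm
θ = 296° = 5.166175 rad
V = θ·R_c·A = 5.166175·13.3160·232.1250 = 15968.538 mm³

Volume = 15968.538 mm³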